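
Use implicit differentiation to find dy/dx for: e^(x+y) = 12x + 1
Differentiate the relation implicitly: treat y = y(x) and apply the chain rule, so every y-derivative picks up a y' = dy/dx factor.

With everything moved to the left-hand side, differentiate term by term:
  d/dx[-12x] = -12
  d/dx[e^(x + y)] = (y' + 1)·e^(x + y)
  d/dx[-1] = 0

Separating the contributions that come from x directly and those that come through y:
  without y':      e^(x + y) - 12
  multiplying y':  e^(x + y)

so (e^(x + y) - 12) + (e^(x + y))·y' = 0, and therefore
  dy/dx = -(e^(x + y) - 12)/(e^(x + y)) = 12e^(-x - y) - 1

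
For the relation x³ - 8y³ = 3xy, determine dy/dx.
Differentiate the relation implicitly: treat y = y(x) and apply the chain rule, so every y-derivative picks up a y' = dy/dx factor.

With everything moved to the left-hand side, differentiate term by term:
  d/dx[x^3] = 3x^2
  d/dx[-3xy] = -3x·y' - 3y
  d/dx[-8y^3] = -24y^2·y'

Separating the contributions that come from x directly and those that come through y:
  without y':      3x^2 - 3y
  multiplying y':  -3x - 24y^2

so (3x^2 - 3y) + (-3x - 24y^2)·y' = 0, and therefore
  dy/dx = -(3x^2 - 3y)/(-3x - 24y^2) = (x^2 - y)/(x + 8y^2)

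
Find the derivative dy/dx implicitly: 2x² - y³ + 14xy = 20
Apply d/dx to both sides, remembering that y depends on x. Each occurrence of y therefore brings in a y' = dy/dx via the chain rule.

With F(x, y) equal to the left-hand side minus the right, differentiate F term by term:
  d/dx[2x^2] = 4x
  d/dx[14xy] = 14x·y' + 14y
  d/dx[-y^3] = -3y^2·y'
  d/dx[-20] = 0
Adding these up, d/dx[F] = 0 becomes
  (4x + 14y) + (14x - 3y^2)·y' = 0,
so isolating y',
  dy/dx = -(4x + 14y)/(14x - 3y^2) = 2(-2x - 7y)/(14x - 3y^2)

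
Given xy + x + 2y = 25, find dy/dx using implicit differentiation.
Differentiate the relation implicitly: treat y = y(x) and apply the chain rule, so every y-derivative picks up a y' = dy/dx factor.

With everything moved to the left-hand side, differentiate term by term:
  d/dx[xy] = x·y' + y
  d/dx[x] = 1
  d/dx[2y] = 2·y'
  d/dx[-25] = 0

Separating the contributions that come from x directly and those that come through y:
  without y':      y + 1
  multiplying y':  x + 2

so (y + 1) + (x + 2)·y' = 0, and therefore
  dy/dx = -(y + 1)/(x + 2) = (-y - 1)/(x + 2)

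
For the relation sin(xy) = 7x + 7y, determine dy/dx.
Differentiate both sides with respect to x, treating y as y(x). By the chain rule, any term containing y contributes a factor of y' = dy/dx when we differentiate it.

Move every term to one side and write the relation as F(x, y) = 0. Term by term,
  d/dx[-7x] = -7
  d/dx[-7y] = -7·y'
  d/dx[sin(xy)] = (x·y' + y)·cos(xy)

The pieces without y' make up ∂F/∂x and the coefficient of y' is ∂F/∂y:
  ∂F/∂x = y·cos(xy) - 7,
  ∂F/∂y = x·cos(xy) - 7.

Since d/dx[F] = ∂F/∂x + (∂F/∂y)·y' = 0, solve for y':
  (∂F/∂y)·y' = -∂F/∂x
  dy/dx = -(∂F/∂x)/(∂F/∂y) = -(y·cos(xy) - 7)/(x·cos(xy) - 7) = (-y·cos(xy) + 7)/(x·cos(xy) - 7)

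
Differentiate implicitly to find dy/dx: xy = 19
Differentiate the relation implicitly: treat y = y(x) and apply the chain rule, so every y-derivative picks up a y' = dy/dx factor.

With everything moved to the left-hand side, differentiate term by term:
  d/dx[xy] = x·y' + y
  d/dx[-19] = 0

Separating the contributions that come from x directly and those that come through y:
  without y':      y
  multiplying y':  x

so (y) + (x)·y' = 0, and therefore
  dy/dx = -(y)/(x) = -y/x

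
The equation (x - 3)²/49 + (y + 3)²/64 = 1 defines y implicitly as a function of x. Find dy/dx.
Differentiate both sides with respect to x, treating y as y(x). By the chain rule, any term containing y contributes a factor of y' = dy/dx when we differentiate it.

Move every term to one side and write the relation as F(x, y) = 0. Term by term,
  d/dx[(x - 3)^2/49] = 2x/49 - 6/49
  d/dx[(y + 3)^2/64] = y'(y + 3)/32
  d/dx[-1] = 0

The pieces without y' make up ∂F/∂x and the coefficient of y' is ∂F/∂y:
  ∂F/∂x = 2x/49 - 6/49,
  ∂F/∂y = y/32 + 3/32.

Since d/dx[F] = ∂F/∂x + (∂F/∂y)·y' = 0, solve for y':
  (∂F/∂y)·y' = -∂F/∂x
  dy/dx = -(∂F/∂x)/(∂F/∂y) = -(2x/49 - 6/49)/(y/32 + 3/32)
        = -(2(x - 3)/49)/((y + 3)/32) = 64(3 - x)/(49(y + 3))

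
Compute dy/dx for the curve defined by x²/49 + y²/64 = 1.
Take d/dx of both sides. Since y is implicitly a function of x, the chain rule attaches a y' = dy/dx factor whenever we differentiate through y.

Set F(x, y) = (left side) − (right side), so the curve is F = 0. Differentiating each term of F:
  d/dx[x^2/49] = 2x/49
  d/dx[y^2/64] = y·y'/32
  d/dx[-1] = 0

Collecting, the y'-free part is the partial derivative in x and the y' coefficient is the partial derivative in y:
  ∂F/∂x = 2x/49
  ∂F/∂y = y/32

so d/dx[F(x, y(x))] = ∂F/∂x + (∂F/∂y)·y' = 0. Rearranging,
  dy/dx = -(∂F/∂x)/(∂F/∂y) = -(2x/49)/(y/32) = -64x/(49y)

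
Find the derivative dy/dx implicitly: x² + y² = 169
Differentiate both sides with respect to x, treating y as y(x). By the chain rule, any term containing y contributes a factor of y' = dy/dx when we differentiate it.

Move every term to one side and write the relation as F(x, y) = 0. Term by term,
  d/dx[x^2] = 2x
  d/dx[y^2] = 2y·y'
  d/dx[-169] = 0

The pieces without y' make up ∂F/∂x and the coefficient of y' is ∂F/∂y:
  ∂F/∂x = 2x,
  ∂F/∂y = 2y.

Since d/dx[F] = ∂F/∂x + (∂F/∂y)·y' = 0, solve for y':
  (∂F/∂y)·y' = -∂F/∂x
  dy/dx = -(∂F/∂x)/(∂F/∂y) = -(2x)/(2y) = -x/y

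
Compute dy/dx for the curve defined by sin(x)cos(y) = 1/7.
Apply d/dx to both sides, remembering that y depends on x. Each occurrence of y therefore brings in a y' = dy/dx via the chain rule.

With F(x, y) equal to the left-hand side minus the right, differentiate F term by term:
  d/dx[sin(x)·cos(y)] = -y'·sin(x)·sin(y) + cos(x)·cos(y)
  d/dx[-1/7] = 0
Adding these up, d/dx[F] = 0 becomes
  (cos(x)·cos(y)) + (-sin(x)·sin(y))·y' = 0,
so isolating y',
  dy/dx = -(cos(x)·cos(y))/(-sin(x)·sin(y)) = 1/(tan(x)·tan(y))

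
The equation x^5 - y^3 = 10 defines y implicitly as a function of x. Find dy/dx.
Differentiate the relation implicitly: treat y = y(x) and apply the chain rule, so every y-derivative picks up a y' = dy/dx factor.

With everything moved to the left-hand side, differentiate term by term:
  d/dx[x^5] = 5x^4
  d/dx[-y^3] = -3y^2·y'
  d/dx[-10] = 0

Separating the contributions that come from x directly and those that come through y:
  without y':      5x^4
  multiplying y':  -3y^2

so (5x^4) + (-3y^2)·y' = 0, and therefore
  dy/dx = -(5x^4)/(-3y^2) = 5x^4/(3y^2)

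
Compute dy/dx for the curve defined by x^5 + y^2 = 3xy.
Differentiate the relation implicitly: treat y = y(x) and apply the chain rule, so every y-derivative picks up a y' = dy/dx factor.

With everything moved to the left-hand side, differentiate term by term:
  d/dx[x^5] = 5x^4
  d/dx[-3xy] = -3x·y' - 3y
  d/dx[y^2] = 2y·y'

Separating the contributions that come from x directly and those that come through y:
  without y':      5x^4 - 3y
  multiplying y':  -3x + 2y

so (5x^4 - 3y) + (-3x + 2y)·y' = 0, and therefore
  dy/dx = -(5x^4 - 3y)/(-3x + 2y) = (5x^4 - 3y)/(3x - 2y)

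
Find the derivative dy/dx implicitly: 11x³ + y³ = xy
Differentiate the relation implicitly: treat y = y(x) and apply the chain rule, so every y-derivative picks up a y' = dy/dx factor.

With everything moved to the left-hand side, differentiate term by term:
  d/dx[11x^3] = 33x^2
  d/dx[-xy] = -x·y' - y
  d/dx[y^3] = 3y^2·y'

Separating the contributions that come from x directly and those that come through y:
  without y':      33x^2 - y
  multiplying y':  -x + 3y^2

so (33x^2 - y) + (-x + 3y^2)·y' = 0, and therefore
  dy/dx = -(33x^2 - y)/(-x + 3y^2) = (33x^2 - y)/(x - 3y^2)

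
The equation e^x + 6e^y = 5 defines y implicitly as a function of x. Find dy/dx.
Differentiate the relation implicitly: treat y = y(x) and apply the chain rule, so every y-derivative picks up a y' = dy/dx factor.

With everything moved to the left-hand side, differentiate term by term:
  d/dx[e^(x)] = e^(x)
  d/dx[6e^(y)] = 6·y'·e^(y)
  d/dx[-5] = 0

Separating the contributions that come from x directly and those that come through y:
  without y':      e^(x)
  multiplying y':  6e^(y)

so (e^(x)) + (6e^(y))·y' = 0, and therefore
  dy/dx = -(e^(x))/(6e^(y)) = -e^(x - y)/6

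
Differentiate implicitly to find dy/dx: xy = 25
Take d/dx of both sides. Since y is implicitly a function of x, the chain rule attaches a y' = dy/dx factor whenever we differentiate through y.

Set F(x, y) = (left side) − (right side), so the curve is F = 0. Differentiating each term of F:
  d/dx[xy] = x·y' + y
  d/dx[-25] = 0

Collecting, the y'-free part is the partial derivative in x and the y' coefficient is the partial derivative in y:
  ∂F/∂x = y
  ∂F/∂y = x

so d/dx[F(x, y(x))] = ∂F/∂x + (∂F/∂y)·y' = 0. Rearranging,
  dy/dx = -(∂F/∂x)/(∂F/∂y) = -(y)/(x) = -y/x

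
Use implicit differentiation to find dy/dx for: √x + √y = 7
Apply d/dx to both sides, remembering that y depends on x. Each occurrence of y therefore brings in a y' = dy/dx via the chain rule.

With F(x, y) equal to the left-hand side minus the right, differentiate F term by term:
  d/dx[√(x)] = 1/(2√(x))
  d/dx[√(y)] = y'/(2√(y))
  d/dx[-7] = 0
Adding these up, d/dx[F] = 0 becomes
  (1/(2√(x))) + (1/(2√(y)))·y' = 0,
so isolating y',
  dy/dx = -(1/(2√(x)))/(1/(2√(y))) = -√(y)/√(x)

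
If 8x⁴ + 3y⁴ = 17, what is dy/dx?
Differentiate the relation implicitly: treat y = y(x) and apply the chain rule, so every y-derivative picks up a y' = dy/dx factor.

With everything moved to the left-hand side, differentiate term by term:
  d/dx[8x^4] = 32x^3
  d/dx[3y^4] = 12y^3·y'
  d/dx[-17] = 0

Separating the contributions that come from x directly and those that come through y:
  without y':      32x^3
  multiplying y':  12y^3

so (32x^3) + (12y^3)·y' = 0, and therefore
  dy/dx = -(32x^3)/(12y^3) = -8x^3/(3y^3)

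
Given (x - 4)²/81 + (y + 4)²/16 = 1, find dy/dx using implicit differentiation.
Differentiate the relation implicitly: treat y = y(x) and apply the chain rule, so every y-derivative picks up a y' = dy/dx factor.

With everything moved to the left-hand side, differentiate term by term:
  d/dx[(x - 4)^2/81] = 2x/81 - 8/81
  d/dx[(y + 4)^2/16] = y'(y + 4)/8
  d/dx[-1] = 0

Separating the contributions that come from x directly and those that come through y:
  without y':      2x/81 - 8/81
  multiplying y':  y/8 + 1/2

so (2x/81 - 8/81) + (y/8 + 1/2)·y' = 0, and therefore
  dy/dx = -(2x/81 - 8/81)/(y/8 + 1/2)
        = -(2(x - 4)/81)/((y + 4)/8) = 16(4 - x)/(81(y + 4))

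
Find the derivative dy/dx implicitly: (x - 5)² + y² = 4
Differentiate both sides with respect to x, treating y as y(x). By the chain rule, any term containing y contributes a factor of y' = dy/dx when we differentiate it.

Move every term to one side and write the relation as F(x, y) = 0. Term by term,
  d/dx[y^2] = 2y·y'
  d/dx[(x - 5)^2] = 2x - 10
  d/dx[-4] = 0

The pieces without y' make up ∂F/∂x and the coefficient of y' is ∂F/∂y:
  ∂F/∂x = 2x - 10,
  ∂F/∂y = 2y.

Since d/dx[F] = ∂F/∂x + (∂F/∂y)·y' = 0, solve for y':
  (∂F/∂y)·y' = -∂F/∂x
  dy/dx = -(∂F/∂x)/(∂F/∂y) = -(2x - 10)/(2y) = (5 - x)/y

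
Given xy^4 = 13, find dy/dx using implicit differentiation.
Apply d/dx to both sides, remembering that y depends on x. Each occurrence of y therefore brings in a y' = dy/dx via the chain rule.

With F(x, y) equal to the left-hand side minus the right, differentiate F term by term:
  d/dx[xy^4] = 4xy^3·y' + y^4
  d/dx[-13] = 0
Adding these up, d/dx[F] = 0 becomes
  (y^4) + (4xy^3)·y' = 0,
so isolating y',
  dy/dx = -(y^4)/(4xy^3) = -y/(4x)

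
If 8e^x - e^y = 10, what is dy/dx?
Apply d/dx to both sides, remembering that y depends on x. Each occurrence of y therefore brings in a y' = dy/dx via the chain rule.

With F(x, y) equal to the left-hand side minus the right, differentiate F term by term:
  d/dx[8e^(x)] = 8e^(x)
  d/dx[-e^(y)] = -y'·e^(y)
  d/dx[-10] = 0
Adding these up, d/dx[F] = 0 becomes
  (8e^(x)) + (-e^(y))·y' = 0,
so isolating y',
  dy/dx = -(8e^(x))/(-e^(y)) = 8e^(x - y)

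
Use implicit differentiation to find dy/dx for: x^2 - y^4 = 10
Take d/dx of both sides. Since y is implicitly a function of x, the chain rule attaches a y' = dy/dx factor whenever we differentiate through y.

Set F(x, y) = (left side) − (right side), so the curve is F = 0. Differentiating each term of F:
  d/dx[x^2] = 2x
  d/dx[-y^4] = -4y^3·y'
  d/dx[-10] = 0

Collecting, the y'-free part is the partial derivative in x and the y' coefficient is the partial derivative in y:
  ∂F/∂x = 2x
  ∂F/∂y = -4y^3

so d/dx[F(x, y(x))] = ∂F/∂x + (∂F/∂y)·y' = 0. Rearranging,
  dy/dx = -(∂F/∂x)/(∂F/∂y) = -(2x)/(-4y^3) = x/(2y^3)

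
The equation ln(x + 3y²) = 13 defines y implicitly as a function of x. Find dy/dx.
Apply d/dx to both sides, remembering that y depends on x. Each occurrence of y therefore brings in a y' = dy/dx via the chain rule.

With F(x, y) equal to the left-hand side minus the right, differentiate F term by term:
  d/dx[ln(x + 3y^2)] = (6y·y' + 1)/(x + 3y^2)
  d/dx[-13] = 0
Adding these up, d/dx[F] = 0 becomes
  (1/(x + 3y^2)) + (6y/(x + 3y^2))·y' = 0,
so isolating y',
  dy/dx = -(1/(x + 3y^2))/(6y/(x + 3y^2)) = -1/(6y)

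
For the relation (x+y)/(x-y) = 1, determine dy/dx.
Apply d/dx to both sides, remembering that y depends on x. Each occurrence of y therefore brings in a y' = dy/dx via the chain rule.

With F(x, y) equal to the left-hand side minus the right, differentiate F term by term:
  d/dx[(x + y)/(x - y)] = (y' + 1)/(x - y) + (x + y)(y' - 1)/(x - y)^2
  d/dx[-1] = 0
Adding these up, d/dx[F] = 0 becomes
  (1/(x - y) - (x + y)/(x - y)^2) + (1/(x - y) + (x + y)/(x - y)^2)·y' = 0,
so isolating y',
  dy/dx = -(1/(x - y) - (x + y)/(x - y)^2)/(1/(x - y) + (x + y)/(x - y)^2)
        = -(-2y/(x - y)^2)/(2x/(x - y)^2) = y/x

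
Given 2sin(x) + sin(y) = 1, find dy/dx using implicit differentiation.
Differentiate the relation implicitly: treat y = y(x) and apply the chain rule, so every y-derivative picks up a y' = dy/dx factor.

With everything moved to the left-hand side, differentiate term by term:
  d/dx[2sin(x)] = 2cos(x)
  d/dx[sin(y)] = y'·cos(y)
  d/dx[-1] = 0

Separating the contributions that come from x directly and those that come through y:
  without y':      2cos(x)
  multiplying y':  cos(y)

so (2cos(x)) + (cos(y))·y' = 0, and therefore
  dy/dx = -(2cos(x))/(cos(y)) = -2cos(x)/cos(y)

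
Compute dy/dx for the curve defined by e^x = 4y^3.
Differentiate both sides with respect to x, treating y as y(x). By the chain rule, any term containing y contributes a factor of y' = dy/dx when we differentiate it.

Move every term to one side and write the relation as F(x, y) = 0. Term by term,
  d/dx[-4y^3] = -12y^2·y'
  d/dx[e^(x)] = e^(x)

The pieces without y' make up ∂F/∂x and the coefficient of y' is ∂F/∂y:
  ∂F/∂x = e^(x),
  ∂F/∂y = -12y^2.

Since d/dx[F] = ∂F/∂x + (∂F/∂y)·y' = 0, solve for y':
  (∂F/∂y)·y' = -∂F/∂x
  dy/dx = -(∂F/∂x)/(∂F/∂y) = -(e^(x))/(-12y^2) = e^(x)/(12y^2)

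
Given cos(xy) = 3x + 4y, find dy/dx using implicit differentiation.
Differentiate the relation implicitly: treat y = y(x) and apply the chain rule, so every y-derivative picks up a y' = dy/dx factor.

With everything moved to the left-hand side, differentiate term by term:
  d/dx[-3x] = -3
  d/dx[-4y] = -4·y'
  d/dx[cos(xy)] = -(x·y' + y)·sin(xy)

Separating the contributions that come from x directly and those that come through y:
  without y':      -y·sin(xy) - 3
  multiplying y':  -x·sin(xy) - 4

so (-y·sin(xy) - 3) + (-x·sin(xy) - 4)·y' = 0, and therefore
  dy/dx = -(-y·sin(xy) - 3)/(-x·sin(xy) - 4) = -(y·sin(xy) + 3)/(x·sin(xy) + 4)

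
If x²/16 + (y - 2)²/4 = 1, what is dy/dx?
Differentiate the relation implicitly: treat y = y(x) and apply the chain rule, so every y-derivative picks up a y' = dy/dx factor.

With everything moved to the left-hand side, differentiate term by term:
  d/dx[x^2/16] = x/8
  d/dx[(y - 2)^2/4] = y'(y - 2)/2
  d/dx[-1] = 0

Separating the contributions that come from x directly and those that come through y:
  without y':      x/8
  multiplying y':  y/2 - 1

so (x/8) + (y/2 - 1)·y' = 0, and therefore
  dy/dx = -(x/8)/(y/2 - 1)
        = -(x/8)/((y - 2)/2) = -x/(4y - 8)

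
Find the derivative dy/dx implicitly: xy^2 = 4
Differentiate the relation implicitly: treat y = y(x) and apply the chain rule, so every y-derivative picks up a y' = dy/dx factor.

With everything moved to the left-hand side, differentiate term by term:
  d/dx[xy^2] = 2xy·y' + y^2
  d/dx[-4] = 0

Separating the contributions that come from x directly and those that come through y:
  without y':      y^2
  multiplying y':  2xy

so (y^2) + (2xy)·y' = 0, and therefore
  dy/dx = -(y^2)/(2xy) = -y/(2x)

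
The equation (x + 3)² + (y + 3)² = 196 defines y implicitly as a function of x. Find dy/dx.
Differentiate both sides with respect to x, treating y as y(x). By the chain rule, any term containing y contributes a factor of y' = dy/dx when we differentiate it.

Move every term to one side and write the relation as F(x, y) = 0. Term by term,
  d/dx[(x + 3)^2] = 2x + 6
  d/dx[(y + 3)^2] = 2·y'(y + 3)
  d/dx[-196] = 0

The pieces without y' make up ∂F/∂x and the coefficient of y' is ∂F/∂y:
  ∂F/∂x = 2x + 6,
  ∂F/∂y = 2y + 6.

Since d/dx[F] = ∂F/∂x + (∂F/∂y)·y' = 0, solve for y':
  (∂F/∂y)·y' = -∂F/∂x
  dy/dx = -(∂F/∂x)/(∂F/∂y) = -(2x + 6)/(2y + 6) = (-x - 3)/(y + 3)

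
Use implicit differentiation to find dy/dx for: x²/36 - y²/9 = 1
Differentiate both sides with respect to x, treating y as y(x). By the chain rule, any term containing y contributes a factor of y' = dy/dx when we differentiate it.

Move every term to one side and write the relation as F(x, y) = 0. Term by term,
  d/dx[x^2/36] = x/18
  d/dx[-y^2/9] = -2y·y'/9
  d/dx[-1] = 0

The pieces without y' make up ∂F/∂x and the coefficient of y' is ∂F/∂y:
  ∂F/∂x = x/18,
  ∂F/∂y = -2y/9.

Since d/dx[F] = ∂F/∂x + (∂F/∂y)·y' = 0, solve for y':
  (∂F/∂y)·y' = -∂F/∂x
  dy/dx = -(∂F/∂x)/(∂F/∂y) = -(x/18)/(-2y/9) = x/(4y)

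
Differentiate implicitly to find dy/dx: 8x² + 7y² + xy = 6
Apply d/dx to both sides, remembering that y depends on x. Each occurrence of y therefore brings in a y' = dy/dx via the chain rule.

With F(x, y) equal to the left-hand side minus the right, differentiate F term by term:
  d/dx[8x^2] = 16x
  d/dx[xy] = x·y' + y
  d/dx[7y^2] = 14y·y'
  d/dx[-6] = 0
Adding these up, d/dx[F] = 0 becomes
  (16x + y) + (x + 14y)·y' = 0,
so isolating y',
  dy/dx = -(16x + y)/(x + 14y) = (-16x - y)/(x + 14y)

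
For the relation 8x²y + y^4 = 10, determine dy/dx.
Take d/dx of both sides. Since y is implicitly a function of x, the chain rule attaches a y' = dy/dx factor whenever we differentiate through y.

Set F(x, y) = (left side) − (right side), so the curve is F = 0. Differentiating each term of F:
  d/dx[8x^2y] = 8x^2·y' + 16xy
  d/dx[y^4] = 4y^3·y'
  d/dx[-10] = 0

Collecting, the y'-free part is the partial derivative in x and the y' coefficient is the partial derivative in y:
  ∂F/∂x = 16xy
  ∂F/∂y = 8x^2 + 4y^3

so d/dx[F(x, y(x))] = ∂F/∂x + (∂F/∂y)·y' = 0. Rearranging,
  dy/dx = -(∂F/∂x)/(∂F/∂y) = -(16xy)/(8x^2 + 4y^3) = -4xy/(2x^2 + y^3)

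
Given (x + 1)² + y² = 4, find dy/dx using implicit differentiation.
Differentiate both sides with respect to x, treating y as y(x). By the chain rule, any term containing y contributes a factor of y' = dy/dx when we differentiate it.

Move every term to one side and write the relation as F(x, y) = 0. Term by term,
  d/dx[y^2] = 2y·y'
  d/dx[(x + 1)^2] = 2x + 2
  d/dx[-4] = 0

The pieces without y' make up ∂F/∂x and the coefficient of y' is ∂F/∂y:
  ∂F/∂x = 2x + 2,
  ∂F/∂y = 2y.

Since d/dx[F] = ∂F/∂x + (∂F/∂y)·y' = 0, solve for y':
  (∂F/∂y)·y' = -∂F/∂x
  dy/dx = -(∂F/∂x)/(∂F/∂y) = -(2x + 2)/(2y) = (-x - 1)/y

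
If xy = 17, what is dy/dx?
Apply d/dx to both sides, remembering that y depends on x. Each occurrence of y therefore brings in a y' = dy/dx via the chain rule.

With F(x, y) equal to the left-hand side minus the right, differentiate F term by term:
  d/dx[xy] = x·y' + y
  d/dx[-17] = 0
Adding these up, d/dx[F] = 0 becomes
  (y) + (x)·y' = 0,
so isolating y',
  dy/dx = -(y)/(x) = -y/x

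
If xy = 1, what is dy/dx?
Take d/dx of both sides. Since y is implicitly a function of x, the chain rule attaches a y' = dy/dx factor whenever we differentiate through y.

Set F(x, y) = (left side) − (right side), so the curve is F = 0. Differentiating each term of F:
  d/dx[xy] = x·y' + y
  d/dx[-1] = 0

Collecting, the y'-free part is the partial derivative in x and the y' coefficient is the partial derivative in y:
  ∂F/∂x = y
  ∂F/∂y = x

so d/dx[F(x, y(x))] = ∂F/∂x + (∂F/∂y)·y' = 0. Rearranging,
  dy/dx = -(∂F/∂x)/(∂F/∂y) = -(y)/(x) = -y/x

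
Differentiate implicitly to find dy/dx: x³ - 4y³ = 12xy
Differentiate both sides with respect to x, treating y as y(x). By the chain rule, any term containing y contributes a factor of y' = dy/dx when we differentiate it.

Move every term to one side and write the relation as F(x, y) = 0. Term by term,
  d/dx[x^3] = 3x^2
  d/dx[-12xy] = -12x·y' - 12y
  d/dx[-4y^3] = -12y^2·y'

The pieces without y' make up ∂F/∂x and the coefficient of y' is ∂F/∂y:
  ∂F/∂x = 3x^2 - 12y,
  ∂F/∂y = -12x - 12y^2.

Since d/dx[F] = ∂F/∂x + (∂F/∂y)·y' = 0, solve for y':
  (∂F/∂y)·y' = -∂F/∂x
  dy/dx = -(∂F/∂x)/(∂F/∂y) = -(3x^2 - 12y)/(-12x - 12y^2) = (x^2/4 - y)/(x + y^2)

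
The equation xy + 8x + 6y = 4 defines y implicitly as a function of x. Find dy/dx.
Apply d/dx to both sides, remembering that y depends on x. Each occurrence of y therefore brings in a y' = dy/dx via the chain rule.

With F(x, y) equal to the left-hand side minus the right, differentiate F term by term:
  d/dx[xy] = x·y' + y
  d/dx[8x] = 8
  d/dx[6y] = 6·y'
  d/dx[-4] = 0
Adding these up, d/dx[F] = 0 becomes
  (y + 8) + (x + 6)·y' = 0,
so isolating y',
  dy/dx = -(y + 8)/(x + 6) = (-y - 8)/(x + 6)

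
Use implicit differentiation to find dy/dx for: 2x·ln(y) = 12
Take d/dx of both sides. Since y is implicitly a function of x, the chain rule attaches a y' = dy/dx factor whenever we differentiate through y.

Set F(x, y) = (left side) − (right side), so the curve is F = 0. Differentiating each term of F:
  d/dx[2x·ln(y)] = 2x·y'/y + 2ln(y)
  d/dx[-12] = 0

Collecting, the y'-free part is the partial derivative in x and the y' coefficient is the partial derivative in y:
  ∂F/∂x = 2ln(y)
  ∂F/∂y = 2x/y

so d/dx[F(x, y(x))] = ∂F/∂x + (∂F/∂y)·y' = 0. Rearranging,
  dy/dx = -(∂F/∂x)/(∂F/∂y) = -(2ln(y))/(2x/y) = -y·ln(y)/x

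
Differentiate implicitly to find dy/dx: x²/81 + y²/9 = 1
Differentiate both sides with respect to x, treating y as y(x). By the chain rule, any term containing y contributes a factor of y' = dy/dx when we differentiate it.

Move every term to one side and write the relation as F(x, y) = 0. Term by term,
  d/dx[x^2/81] = 2x/81
  d/dx[y^2/9] = 2y·y'/9
  d/dx[-1] = 0

The pieces without y' make up ∂F/∂x and the coefficient of y' is ∂F/∂y:
  ∂F/∂x = 2x/81,
  ∂F/∂y = 2y/9.

Since d/dx[F] = ∂F/∂x + (∂F/∂y)·y' = 0, solve for y':
  (∂F/∂y)·y' = -∂F/∂x
  dy/dx = -(∂F/∂x)/(∂F/∂y) = -(2x/81)/(2y/9) = -x/(9y)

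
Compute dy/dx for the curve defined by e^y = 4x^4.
Differentiate both sides with respect to x, treating y as y(x). By the chain rule, any term containing y contributes a factor of y' = dy/dx when we differentiate it.

Move every term to one side and write the relation as F(x, y) = 0. Term by term,
  d/dx[-4x^4] = -16x^3
  d/dx[e^(y)] = y'·e^(y)

The pieces without y' make up ∂F/∂x and the coefficient of y' is ∂F/∂y:
  ∂F/∂x = -16x^3,
  ∂F/∂y = e^(y).

Since d/dx[F] = ∂F/∂x + (∂F/∂y)·y' = 0, solve for y':
  (∂F/∂y)·y' = -∂F/∂x
  dy/dx = -(∂F/∂x)/(∂F/∂y) = -(-16x^3)/(e^(y)) = 16x^3e^(-y)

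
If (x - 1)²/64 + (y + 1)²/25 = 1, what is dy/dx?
Take d/dx of both sides. Since y is implicitly a function of x, the chain rule attaches a y' = dy/dx factor whenever we differentiate through y.

Set F(x, y) = (left side) − (right side), so the curve is F = 0. Differentiating each term of F:
  d/dx[(x - 1)^2/64] = x/32 - 1/32
  d/dx[(y + 1)^2/25] = 2·y'(y + 1)/25
  d/dx[-1] = 0

Collecting, the y'-free part is the partial derivative in x and the y' coefficient is the partial derivative in y:
  ∂F/∂x = x/32 - 1/32
  ∂F/∂y = 2y/25 + 2/25

so d/dx[F(x, y(x))] = ∂F/∂x + (∂F/∂y)·y' = 0. Rearranging,
  dy/dx = -(∂F/∂x)/(∂F/∂y) = -(x/32 - 1/32)/(2y/25 + 2/25)
        = -((x - 1)/32)/(2(y + 1)/25) = 25(1 - x)/(64(y + 1))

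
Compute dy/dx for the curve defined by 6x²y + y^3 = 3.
Apply d/dx to both sides, remembering that y depends on x. Each occurrence of y therefore brings in a y' = dy/dx via the chain rule.

With F(x, y) equal to the left-hand side minus the right, differentiate F term by term:
  d/dx[6x^2y] = 6x^2·y' + 12xy
  d/dx[y^3] = 3y^2·y'
  d/dx[-3] = 0
Adding these up, d/dx[F] = 0 becomes
  (12xy) + (6x^2 + 3y^2)·y' = 0,
so isolating y',
  dy/dx = -(12xy)/(6x^2 + 3y^2) = -4xy/(2x^2 + y^2)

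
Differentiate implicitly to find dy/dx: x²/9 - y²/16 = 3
Differentiate both sides with respect to x, treating y as y(x). By the chain rule, any term containing y contributes a factor of y' = dy/dx when we differentiate it.

Move every term to one side and write the relation as F(x, y) = 0. Term by term,
  d/dx[x^2/9] = 2x/9
  d/dx[-y^2/16] = -y·y'/8
  d/dx[-3] = 0

The pieces without y' make up ∂F/∂x and the coefficient of y' is ∂F/∂y:
  ∂F/∂x = 2x/9,
  ∂F/∂y = -y/8.

Since d/dx[F] = ∂F/∂x + (∂F/∂y)·y' = 0, solve for y':
  (∂F/∂y)·y' = -∂F/∂x
  dy/dx = -(∂F/∂x)/(∂F/∂y) = -(2x/9)/(-y/8) = 16x/(9y)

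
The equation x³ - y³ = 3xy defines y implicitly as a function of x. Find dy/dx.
Differentiate both sides with respect to x, treating y as y(x). By the chain rule, any term containing y contributes a factor of y' = dy/dx when we differentiate it.

Move every term to one side and write the relation as F(x, y) = 0. Term by term,
  d/dx[x^3] = 3x^2
  d/dx[-3xy] = -3x·y' - 3y
  d/dx[-y^3] = -3y^2·y'

The pieces without y' make up ∂F/∂x and the coefficient of y' is ∂F/∂y:
  ∂F/∂x = 3x^2 - 3y,
  ∂F/∂y = -3x - 3y^2.

Since d/dx[F] = ∂F/∂x + (∂F/∂y)·y' = 0, solve for y':
  (∂F/∂y)·y' = -∂F/∂x
  dy/dx = -(∂F/∂x)/(∂F/∂y) = -(3x^2 - 3y)/(-3x - 3y^2) = (x^2 - y)/(x + y^2)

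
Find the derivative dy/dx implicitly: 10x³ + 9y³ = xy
Differentiate both sides with respect to x, treating y as y(x). By the chain rule, any term containing y contributes a factor of y' = dy/dx when we differentiate it.

Move every term to one side and write the relation as F(x, y) = 0. Term by term,
  d/dx[10x^3] = 30x^2
  d/dx[-xy] = -x·y' - y
  d/dx[9y^3] = 27y^2·y'

The pieces without y' make up ∂F/∂x and the coefficient of y' is ∂F/∂y:
  ∂F/∂x = 30x^2 - y,
  ∂F/∂y = -x + 27y^2.

Since d/dx[F] = ∂F/∂x + (∂F/∂y)·y' = 0, solve for y':
  (∂F/∂y)·y' = -∂F/∂x
  dy/dx = -(∂F/∂x)/(∂F/∂y) = -(30x^2 - y)/(-x + 27y^2) = (30x^2 - y)/(x - 27y^2)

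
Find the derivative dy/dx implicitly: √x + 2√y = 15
Take d/dx of both sides. Since y is implicitly a function of x, the chain rule attaches a y' = dy/dx factor whenever we differentiate through y.

Set F(x, y) = (left side) − (right side), so the curve is F = 0. Differentiating each term of F:
  d/dx[√(x)] = 1/(2√(x))
  d/dx[2√(y)] = y'/√(y)
  d/dx[-15] = 0

Collecting, the y'-free part is the partial derivative in x and the y' coefficient is the partial derivative in y:
  ∂F/∂x = 1/(2√(x))
  ∂F/∂y = 1/√(y)

so d/dx[F(x, y(x))] = ∂F/∂x + (∂F/∂y)·y' = 0. Rearranging,
  dy/dx = -(∂F/∂x)/(∂F/∂y) = -(1/(2√(x)))/(1/√(y)) = -√(y)/(2√(x))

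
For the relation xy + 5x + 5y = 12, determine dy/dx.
Differentiate both sides with respect to x, treating y as y(x). By the chain rule, any term containing y contributes a factor of y' = dy/dx when we differentiate it.

Move every term to one side and write the relation as F(x, y) = 0. Term by term,
  d/dx[xy] = x·y' + y
  d/dx[5x] = 5
  d/dx[5y] = 5·y'
  d/dx[-12] = 0

The pieces without y' make up ∂F/∂x and the coefficient of y' is ∂F/∂y:
  ∂F/∂x = y + 5,
  ∂F/∂y = x + 5.

Since d/dx[F] = ∂F/∂x + (∂F/∂y)·y' = 0, solve for y':
  (∂F/∂y)·y' = -∂F/∂x
  dy/dx = -(∂F/∂x)/(∂F/∂y) = -(y + 5)/(x + 5) = (-y - 5)/(x + 5)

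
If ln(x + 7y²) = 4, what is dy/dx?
Differentiate the relation implicitly: treat y = y(x) and apply the chain rule, so every y-derivative picks up a y' = dy/dx factor.

With everything moved to the left-hand side, differentiate term by term:
  d/dx[ln(x + 7y^2)] = (14y·y' + 1)/(x + 7y^2)
  d/dx[-4] = 0

Separating the contributions that come from x directly and those that come through y:
  without y':      1/(x + 7y^2)
  multiplying y':  14y/(x + 7y^2)

so (1/(x + 7y^2)) + (14y/(x + 7y^2))·y' = 0, and therefore
  dy/dx = -(1/(x + 7y^2))/(14y/(x + 7y^2)) = -1/(14y)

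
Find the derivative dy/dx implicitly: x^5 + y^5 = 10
Differentiate the relation implicitly: treat y = y(x) and apply the chain rule, so every y-derivative picks up a y' = dy/dx factor.

With everything moved to the left-hand side, differentiate term by term:
  d/dx[x^5] = 5x^4
  d/dx[y^5] = 5y^4·y'
  d/dx[-10] = 0

Separating the contributions that come from x directly and those that come through y:
  without y':      5x^4
  multiplying y':  5y^4

so (5x^4) + (5y^4)·y' = 0, and therefore
  dy/dx = -(5x^4)/(5y^4) = -x^4/y^4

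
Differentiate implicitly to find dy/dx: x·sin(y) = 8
Apply d/dx to both sides, remembering that y depends on x. Each occurrence of y therefore brings in a y' = dy/dx via the chain rule.

With F(x, y) equal to the left-hand side minus the right, differentiate F term by term:
  d/dx[x·sin(y)] = x·y'·cos(y) + sin(y)
  d/dx[-8] = 0
Adding these up, d/dx[F] = 0 becomes
  (sin(y)) + (x·cos(y))·y' = 0,
so isolating y',
  dy/dx = -(sin(y))/(x·cos(y)) = -tan(y)/x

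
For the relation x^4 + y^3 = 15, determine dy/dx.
Apply d/dx to both sides, remembering that y depends on x. Each occurrence of y therefore brings in a y' = dy/dx via the chain rule.

With F(x, y) equal to the left-hand side minus the right, differentiate F term by term:
  d/dx[x^4] = 4x^3
  d/dx[y^3] = 3y^2·y'
  d/dx[-15] = 0
Adding these up, d/dx[F] = 0 becomes
  (4x^3) + (3y^2)·y' = 0,
so isolating y',
  dy/dx = -(4x^3)/(3y^2) = -4x^3/(3y^2)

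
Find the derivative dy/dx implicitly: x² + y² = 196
Apply d/dx to both sides, remembering that y depends on x. Each occurrence of y therefore brings in a y' = dy/dx via the chain rule.

With F(x, y) equal to the left-hand side minus the right, differentiate F term by term:
  d/dx[x^2] = 2x
  d/dx[y^2] = 2y·y'
  d/dx[-196] = 0
Adding these up, d/dx[F] = 0 becomes
  (2x) + (2y)·y' = 0,
so isolating y',
  dy/dx = -(2x)/(2y) = -x/y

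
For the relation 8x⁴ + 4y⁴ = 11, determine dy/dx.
Differentiate the relation implicitly: treat y = y(x) and apply the chain rule, so every y-derivative picks up a y' = dy/dx factor.

With everything moved to the left-hand side, differentiate term by term:
  d/dx[8x^4] = 32x^3
  d/dx[4y^4] = 16y^3·y'
  d/dx[-11] = 0

Separating the contributions that come from x directly and those that come through y:
  without y':      32x^3
  multiplying y':  16y^3

so (32x^3) + (16y^3)·y' = 0, and therefore
  dy/dx = -(32x^3)/(16y^3) = -2x^3/y^3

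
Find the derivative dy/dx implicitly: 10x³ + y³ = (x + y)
Apply d/dx to both sides, remembering that y depends on x. Each occurrence of y therefore brings in a y' = dy/dx via the chain rule.

With F(x, y) equal to the left-hand side minus the right, differentiate F term by term:
  d/dx[10x^3] = 30x^2
  d/dx[-x] = -1
  d/dx[y^3] = 3y^2·y'
  d/dx[-y] = -y'
Adding these up, d/dx[F] = 0 becomes
  (30x^2 - 1) + (3y^2 - 1)·y' = 0,
so isolating y',
  dy/dx = -(30x^2 - 1)/(3y^2 - 1) = (1 - 30x^2)/(3y^2 - 1)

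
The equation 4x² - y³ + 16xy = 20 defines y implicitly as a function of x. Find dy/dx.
Differentiate the relation implicitly: treat y = y(x) and apply the chain rule, so every y-derivative picks up a y' = dy/dx factor.

With everything moved to the left-hand side, differentiate term by term:
  d/dx[4x^2] = 8x
  d/dx[16xy] = 16x·y' + 16y
  d/dx[-y^3] = -3y^2·y'
  d/dx[-20] = 0

Separating the contributions that come from x directly and those that come through y:
  without y':      8x + 16y
  multiplying y':  16x - 3y^2

so (8x + 16y) + (16x - 3y^2)·y' = 0, and therefore
  dy/dx = -(8x + 16y)/(16x - 3y^2) = 8(-x - 2y)/(16x - 3y^2)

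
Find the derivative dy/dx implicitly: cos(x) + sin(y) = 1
Differentiate the relation implicitly: treat y = y(x) and apply the chain rule, so every y-derivative picks up a y' = dy/dx factor.

With everything moved to the left-hand side, differentiate term by term:
  d/dx[sin(y)] = y'·cos(y)
  d/dx[cos(x)] = -sin(x)
  d/dx[-1] = 0

Separating the contributions that come from x directly and those that come through y:
  without y':      -sin(x)
  multiplying y':  cos(y)

so (-sin(x)) + (cos(y))·y' = 0, and therefore
  dy/dx = -(-sin(x))/(cos(y)) = sin(x)/cos(y)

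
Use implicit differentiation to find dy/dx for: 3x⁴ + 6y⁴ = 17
Apply d/dx to both sides, remembering that y depends on x. Each occurrence of y therefore brings in a y' = dy/dx via the chain rule.

With F(x, y) equal to the left-hand side minus the right, differentiate F term by term:
  d/dx[3x^4] = 12x^3
  d/dx[6y^4] = 24y^3·y'
  d/dx[-17] = 0
Adding these up, d/dx[F] = 0 becomes
  (12x^3) + (24y^3)·y' = 0,
so isolating y',
  dy/dx = -(12x^3)/(24y^3) = -x^3/(2y^3)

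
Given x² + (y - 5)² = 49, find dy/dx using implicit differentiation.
Differentiate the relation implicitly: treat y = y(x) and apply the chain rule, so every y-derivative picks up a y' = dy/dx factor.

With everything moved to the left-hand side, differentiate term by term:
  d/dx[x^2] = 2x
  d/dx[(y - 5)^2] = 2·y'(y - 5)
  d/dx[-49] = 0

Separating the contributions that come from x directly and those that come through y:
  without y':      2x
  multiplying y':  2y - 10

so (2x) + (2y - 10)·y' = 0, and therefore
  dy/dx = -(2x)/(2y - 10) = -x/(y - 5)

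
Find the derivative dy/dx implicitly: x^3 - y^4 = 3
Differentiate both sides with respect to x, treating y as y(x). By the chain rule, any term containing y contributes a factor of y' = dy/dx when we differentiate it.

Move every term to one side and write the relation as F(x, y) = 0. Term by term,
  d/dx[x^3] = 3x^2
  d/dx[-y^4] = -4y^3·y'
  d/dx[-3] = 0

The pieces without y' make up ∂F/∂x and the coefficient of y' is ∂F/∂y:
  ∂F/∂x = 3x^2,
  ∂F/∂y = -4y^3.

Since d/dx[F] = ∂F/∂x + (∂F/∂y)·y' = 0, solve for y':
  (∂F/∂y)·y' = -∂F/∂x
  dy/dx = -(∂F/∂x)/(∂F/∂y) = -(3x^2)/(-4y^3) = 3x^2/(4y^3)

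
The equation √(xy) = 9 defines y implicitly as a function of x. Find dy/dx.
Differentiate both sides with respect to x, treating y as y(x). By the chain rule, any term containing y contributes a factor of y' = dy/dx when we differentiate it.

Move every term to one side and write the relation as F(x, y) = 0. Term by term,
  d/dx[√(xy)] = √(xy)(x·y'/2 + y/2)/(xy)
  d/dx[-9] = 0

The pieces without y' make up ∂F/∂x and the coefficient of y' is ∂F/∂y:
  ∂F/∂x = √(xy)/(2x),
  ∂F/∂y = √(xy)/(2y).

Since d/dx[F] = ∂F/∂x + (∂F/∂y)·y' = 0, solve for y':
  (∂F/∂y)·y' = -∂F/∂x
  dy/dx = -(∂F/∂x)/(∂F/∂y) = -(√(xy)/(2x))/(√(xy)/(2y)) = -y/x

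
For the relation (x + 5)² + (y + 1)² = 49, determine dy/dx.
Differentiate the relation implicitly: treat y = y(x) and apply the chain rule, so every y-derivative picks up a y' = dy/dx factor.

With everything moved to the left-hand side, differentiate term by term:
  d/dx[(x + 5)^2] = 2x + 10
  d/dx[(y + 1)^2] = 2·y'(y + 1)
  d/dx[-49] = 0

Separating the contributions that come from x directly and those that come through y:
  without y':      2x + 10
  multiplying y':  2y + 2

so (2x + 10) + (2y + 2)·y' = 0, and therefore
  dy/dx = -(2x + 10)/(2y + 2) = (-x - 5)/(y + 1)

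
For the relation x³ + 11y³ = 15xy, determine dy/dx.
Take d/dx of both sides. Since y is implicitly a function of x, the chain rule attaches a y' = dy/dx factor whenever we differentiate through y.

Set F(x, y) = (left side) − (right side), so the curve is F = 0. Differentiating each term of F:
  d/dx[x^3] = 3x^2
  d/dx[-15xy] = -15x·y' - 15y
  d/dx[11y^3] = 33y^2·y'

Collecting, the y'-free part is the partial derivative in x and the y' coefficient is the partial derivative in y:
  ∂F/∂x = 3x^2 - 15y
  ∂F/∂y = -15x + 33y^2

so d/dx[F(x, y(x))] = ∂F/∂x + (∂F/∂y)·y' = 0. Rearranging,
  dy/dx = -(∂F/∂x)/(∂F/∂y) = -(3x^2 - 15y)/(-15x + 33y^2) = (x^2 - 5y)/(5x - 11y^2)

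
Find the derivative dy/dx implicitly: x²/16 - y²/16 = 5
Apply d/dx to both sides, remembering that y depends on x. Each occurrence of y therefore brings in a y' = dy/dx via the chain rule.

With F(x, y) equal to the left-hand side minus the right, differentiate F term by term:
  d/dx[x^2/16] = x/8
  d/dx[-y^2/16] = -y·y'/8
  d/dx[-5] = 0
Adding these up, d/dx[F] = 0 becomes
  (x/8) + (-y/8)·y' = 0,
so isolating y',
  dy/dx = -(x/8)/(-y/8) = x/y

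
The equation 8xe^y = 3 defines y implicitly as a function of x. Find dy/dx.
Differentiate the relation implicitly: treat y = y(x) and apply the chain rule, so every y-derivative picks up a y' = dy/dx factor.

With everything moved to the left-hand side, differentiate term by term:
  d/dx[8x·e^(y)] = 8x·y'·e^(y) + 8e^(y)
  d/dx[-3] = 0

Separating the contributions that come from x directly and those that come through y:
  without y':      8e^(y)
  multiplying y':  8x·e^(y)

so (8e^(y)) + (8x·e^(y))·y' = 0, and therefore
  dy/dx = -(8e^(y))/(8x·e^(y)) = -1/x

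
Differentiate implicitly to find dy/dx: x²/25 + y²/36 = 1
Apply d/dx to both sides, remembering that y depends on x. Each occurrence of y therefore brings in a y' = dy/dx via the chain rule.

With F(x, y) equal to the left-hand side minus the right, differentiate F term by term:
  d/dx[x^2/25] = 2x/25
  d/dx[y^2/36] = y·y'/18
  d/dx[-1] = 0
Adding these up, d/dx[F] = 0 becomes
  (2x/25) + (y/18)·y' = 0,
so isolating y',
  dy/dx = -(2x/25)/(y/18) = -36x/(25y)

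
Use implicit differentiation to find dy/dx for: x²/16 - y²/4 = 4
Take d/dx of both sides. Since y is implicitly a function of x, the chain rule attaches a y' = dy/dx factor whenever we differentiate through y.

Set F(x, y) = (left side) − (right side), so the curve is F = 0. Differentiating each term of F:
  d/dx[x^2/16] = x/8
  d/dx[-y^2/4] = -y·y'/2
  d/dx[-4] = 0

Collecting, the y'-free part is the partial derivative in x and the y' coefficient is the partial derivative in y:
  ∂F/∂x = x/8
  ∂F/∂y = -y/2

so d/dx[F(x, y(x))] = ∂F/∂x + (∂F/∂y)·y' = 0. Rearranging,
  dy/dx = -(∂F/∂x)/(∂F/∂y) = -(x/8)/(-y/2) = x/(4y)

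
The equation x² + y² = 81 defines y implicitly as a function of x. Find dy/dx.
Take d/dx of both sides. Since y is implicitly a function of x, the chain rule attaches a y' = dy/dx factor whenever we differentiate through y.

Set F(x, y) = (left side) − (right side), so the curve is F = 0. Differentiating each term of F:
  d/dx[x^2] = 2x
  d/dx[y^2] = 2y·y'
  d/dx[-81] = 0

Collecting, the y'-free part is the partial derivative in x and the y' coefficient is the partial derivative in y:
  ∂F/∂x = 2x
  ∂F/∂y = 2y

so d/dx[F(x, y(x))] = ∂F/∂x + (∂F/∂y)·y' = 0. Rearranging,
  dy/dx = -(∂F/∂x)/(∂F/∂y) = -(2x)/(2y) = -x/y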